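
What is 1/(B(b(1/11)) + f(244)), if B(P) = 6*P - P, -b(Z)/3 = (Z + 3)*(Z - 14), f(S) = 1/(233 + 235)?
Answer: 56628/36518161 ≈ 0.0015507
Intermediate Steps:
f(S) = 1/468
b(Z) = -3*(-14 + Z)*(3 + Z) (b(Z) = -3*(Z + 3)*(Z - 14) = -3*(3 + Z)*(-14 + Z) = -3*(-14 + Z)*(3 + Z))
B(P) = 5*P
1/(B(b(1/11)) + f(244)) = 1/(5*(126 - 3*(1/11)² + 33/11) + 1/468) = 1/(5*(126 - 3*(1/11)² + 33*(1/11)) + 1/468) = 1/(5*(126 - 3*1/121 + 3) + 1/468) = 1/(5*(126 - 3/121 + 3) + 1/468) = 1/(5*(15606/121) + 1/468) = 1/(78030/121 + 1/468) = 1/(36518161/56628) = 56628/36518161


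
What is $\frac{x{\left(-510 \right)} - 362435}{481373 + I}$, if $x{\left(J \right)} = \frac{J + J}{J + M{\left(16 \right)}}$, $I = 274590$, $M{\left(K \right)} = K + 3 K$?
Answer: $- \frac{6217115}{12967673} \approx -0.47943$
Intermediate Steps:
$M{\left(K \right)} = 4 K$
$x{\left(J \right)} = \frac{2 J}{64 + J}$ ($x{\left(J \right)} = \frac{J + J}{J + 4 \cdot 16} = \frac{2 J}{J + 64} = \frac{2 J}{64 + J}$)
$\frac{x{\left(-510 \right)} - 362435}{481373 + I} = \frac{2 \left(-510\right) \frac{1}{64 - 510} - 362435}{481373 + 274590} = \frac{2 \left(-510\right) \frac{1}{-446} - 362435}{755963} = \left(2 \left(-510\right) \left(- \frac{1}{446}\right) - 362435\right) \frac{1}{755963} = \left(\frac{510}{223} - 362435\right) \frac{1}{755963} = \left(- \frac{80822495}{223}\right) \frac{1}{755963} = - \frac{6217115}{12967673}$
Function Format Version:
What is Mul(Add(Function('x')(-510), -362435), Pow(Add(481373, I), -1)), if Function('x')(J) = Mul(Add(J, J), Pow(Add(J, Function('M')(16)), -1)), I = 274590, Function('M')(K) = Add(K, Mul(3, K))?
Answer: Rational(-6217115, 12967673) ≈ -0.47943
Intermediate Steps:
Function('M')(K) = Mul(4, K)
Function('x')(J) = Mul(2, J, Pow(Add(64, J), -1)) (Function('x')(J) = Mul(Add(J, J), Pow(Add(J, Mul(4, 16)), -1)) = Mul(Mul(2, J), Pow(Add(J, 64), -1)) = Mul(Mul(2, J), Pow(Add(64, J), -1)) = Mul(2, J, Pow(Add(64, J), -1)))
Mul(Add(Function('x')(-510), -362435), Pow(Add(481373, I), -1)) = Mul(Add(Mul(2, -510, Pow(Add(64, -510), -1)), -362435), Pow(Add(481373, 274590), -1)) = Mul(Add(Mul(2, -510, Pow(-446, -1)), -362435), Pow(755963, -1)) = Mul(Add(Mul(2, -510, Rational(-1, 446)), -362435), Rational(1, 755963)) = Mul(Add(Rational(510, 223), -362435), Rational(1, 755963)) = Mul(Rational(-80822495, 223), Rational(1, 755963)) = Rational(-6217115, 12967673)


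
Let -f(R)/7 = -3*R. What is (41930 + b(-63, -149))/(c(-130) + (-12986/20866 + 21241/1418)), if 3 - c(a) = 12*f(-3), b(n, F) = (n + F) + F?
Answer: 614971536586/11441041725 ≈ 53.751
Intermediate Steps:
f(R) = 21*R (f(R) = -(-7)*3*R = -(-21)*R = 21*R)
b(n, F) = n + 2*F (b(n, F) = (F + n) + F = n + 2*F)
c(a) = 759 (c(a) = 3 - 12*21*(-3) = 3 - 12*(-63) = 3 - 1*(-756) = 3 + 756 = 759)
(41930 + b(-63, -149))/(c(-130) + (-12986/20866 + 21241/1418)) = (41930 + (-63 + 2*(-149)))/(759 + (-12986/20866 + 21241/1418)) = (41930 + (-63 - 298))/(759 + (-12986*1/20866 + 21241*(1/1418))) = (41930 - 361)/(759 + (-6493/10433 + 21241/1418)) = 41569/(759 + 212400279/14793994) = 41569/(11441041725/14793994) = 41569*(14793994/11441041725) = 614971536586/11441041725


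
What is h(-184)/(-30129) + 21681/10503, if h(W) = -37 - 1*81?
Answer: 24239489/11720181 ≈ 2.0682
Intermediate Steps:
h(W) = -118 (h(W) = -37 - 81 = -118)
h(-184)/(-30129) + 21681/10503 = -118/(-30129) + 21681/10503 = -118*(-1/30129) + 21681*(1/10503) = 118/30129 + 803/389 = 24239489/11720181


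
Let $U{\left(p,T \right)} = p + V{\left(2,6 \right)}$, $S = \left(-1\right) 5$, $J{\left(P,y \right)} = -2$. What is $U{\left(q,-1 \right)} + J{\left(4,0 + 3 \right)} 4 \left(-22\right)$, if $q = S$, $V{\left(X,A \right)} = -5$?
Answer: $166$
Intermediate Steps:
$S = -5$
$q = -5$
$U{\left(p,T \right)} = -5 + p$ ($U{\left(p,T \right)} = p - 5 = -5 + p$)
$U{\left(q,-1 \right)} + J{\left(4,0 + 3 \right)} 4 \left(-22\right) = \left(-5 - 5\right) - 2 \cdot 4 \left(-22\right) = -10 - -176 = -10 + 176 = 166$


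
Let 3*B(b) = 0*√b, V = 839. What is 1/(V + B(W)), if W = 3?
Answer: 1/839 ≈ 0.0011919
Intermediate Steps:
B(b) = 0 (B(b) = (0*√b)/3 = (⅓)*0 = 0)
1/(V + B(W)) = 1/(839 + 0) = 1/839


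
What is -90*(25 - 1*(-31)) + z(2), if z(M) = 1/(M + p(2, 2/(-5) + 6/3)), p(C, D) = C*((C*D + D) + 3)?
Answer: -443515/88 ≈ -5039.9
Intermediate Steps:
p(C, D) = C*(3 + D + C*D) (p(C, D) = C*((D + C*D) + 3) = C*(3 + D + C*D))
z(M) = 1/(78/5 + M) (z(M) = 1/(M + 2*(3 + (2/(-5) + 6/3) + 2*(2/(-5) + 6/3))) = 1/(M + 2*(3 + (2*(-⅕) + 6*(⅓)) + 2*(2*(-⅕) + 6*(⅓)))) = 1/(M + 2*(3 + (-⅖ + 2) + 2*(-⅖ + 2))) = 1/(M + 2*(3 + 8/5 + 2*(8/5))) = 1/(M + 2*(3 + 8/5 + 16/5)) = 1/(M + 2*(39/5)) = 1/(M + 78/5) = 1/(78/5 + M))
-90*(25 - 1*(-31)) + z(2) = -90*(25 - 1*(-31)) + 5/(78 + 5*2) = -90*(25 + 31) + 5/(78 + 10) = -90*56 + 5/88 = -5040 + 5*(1/88) = -5040 + 5/88 = -443515/88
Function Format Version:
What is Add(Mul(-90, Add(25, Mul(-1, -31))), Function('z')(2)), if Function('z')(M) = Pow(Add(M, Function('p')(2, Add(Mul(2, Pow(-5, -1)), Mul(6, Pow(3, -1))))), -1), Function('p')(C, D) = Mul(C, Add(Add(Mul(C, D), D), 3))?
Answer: Rational(-443515, 88) ≈ -5039.9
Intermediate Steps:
Function('p')(C, D) = Mul(C, Add(3, D, Mul(C, D))) (Function('p')(C, D) = Mul(C, Add(Add(D, Mul(C, D)), 3)) = Mul(C, Add(3, D, Mul(C, D))))
Function('z')(M) = Pow(Add(Rational(78, 5), M), -1) (Function('z')(M) = Pow(Add(M, Mul(2, Add(3, Add(Mul(2, Pow(-5, -1)), Mul(6, Pow(3, -1))), Mul(2, Add(Mul(2, Pow(-5, -1)), Mul(6, Pow(3, -1))))))), -1) = Pow(Add(M, Mul(2, Add(3, Add(Mul(2, Rational(-1, 5)), Mul(6, Rational(1, 3))), Mul(2, Add(Mul(2, Rational(-1, 5)), Mul(6, Rational(1, 3))))))), -1) = Pow(Add(M, Mul(2, Add(3, Add(Rational(-2, 5), 2), Mul(2, Add(Rational(-2, 5), 2))))), -1) = Pow(Add(M, Mul(2, Add(3, Rational(8, 5), Mul(2, Rational(8, 5))))), -1) = Pow(Add(M, Mul(2, Add(3, Rational(8, 5), Rational(16, 5)))), -1) = Pow(Add(M, Mul(2, Rational(39, 5))), -1) = Pow(Add(M, Rational(78, 5)), -1) = Pow(Add(Rational(78, 5), M), -1))
Add(Mul(-90, Add(25, Mul(-1, -31))), Function('z')(2)) = Add(Mul(-90, Add(25, Mul(-1, -31))), Mul(5, Pow(Add(78, Mul(5, 2)), -1))) = Add(Mul(-90, Add(25, 31)), Mul(5, Pow(Add(78, 10), -1))) = Add(Mul(-90, 56), Mul(5, Pow(88, -1))) = Add(-5040, Mul(5, Rational(1, 88))) = Add(-5040, Rational(5, 88)) = Rational(-443515, 88)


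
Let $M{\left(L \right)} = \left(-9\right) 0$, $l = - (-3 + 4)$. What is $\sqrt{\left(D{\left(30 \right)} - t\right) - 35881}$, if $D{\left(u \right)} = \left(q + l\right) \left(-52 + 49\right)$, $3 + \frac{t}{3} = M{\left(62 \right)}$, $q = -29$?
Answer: $i \sqrt{35782} \approx 189.16 i$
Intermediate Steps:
$l = -1$ ($l = \left(-1\right) 1 = -1$)
$M{\left(L \right)} = 0$
$t = -9$ ($t = -9 + 3 \cdot 0 = -9 + 0 = -9$)
$D{\left(u \right)} = 90$ ($D{\left(u \right)} = \left(-29 - 1\right) \left(-52 + 49\right) = \left(-30\right) \left(-3\right) = 90$)
$\sqrt{\left(D{\left(30 \right)} - t\right) - 35881} = \sqrt{\left(90 - -9\right) - 35881} = \sqrt{\left(90 + 9\right) - 35881} = \sqrt{99 - 35881} = \sqrt{-35782} = i \sqrt{35782}$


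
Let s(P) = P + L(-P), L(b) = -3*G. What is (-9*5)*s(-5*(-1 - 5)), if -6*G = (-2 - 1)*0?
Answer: -1350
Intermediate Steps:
G = 0 (G = -(-2 - 1)*0/6 = -(-1)*0/2 = -⅙*0 = 0)
L(b) = 0 (L(b) = -3*0 = 0)
s(P) = P (s(P) = P + 0 = P)
(-9*5)*s(-5*(-1 - 5)) = (-9*5)*(-5*(-1 - 5)) = -(-225)*(-6) = -45*30 = -1350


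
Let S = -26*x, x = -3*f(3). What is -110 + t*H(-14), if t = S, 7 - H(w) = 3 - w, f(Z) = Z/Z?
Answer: -890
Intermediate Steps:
f(Z) = 1
x = -3 (x = -3*1 = -3)
H(w) = 4 + w (H(w) = 7 - (3 - w) = 7 + (-3 + w) = 4 + w)
S = 78 (S = -26*(-3) = 78)
t = 78
-110 + t*H(-14) = -110 + 78*(4 - 14) = -110 + 78*(-10) = -110 - 780 = -890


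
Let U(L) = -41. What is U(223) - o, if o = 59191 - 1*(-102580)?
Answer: -161812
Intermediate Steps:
o = 161771 (o = 59191 + 102580 = 161771)
U(223) - o = -41 - 1*161771 = -41 - 161771 = -161812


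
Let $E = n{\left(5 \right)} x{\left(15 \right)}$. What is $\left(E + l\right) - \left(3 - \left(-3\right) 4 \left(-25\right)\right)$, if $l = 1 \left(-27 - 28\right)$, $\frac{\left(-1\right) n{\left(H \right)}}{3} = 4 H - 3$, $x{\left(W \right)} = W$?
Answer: $-523$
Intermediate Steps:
$n{\left(H \right)} = 9 - 12 H$ ($n{\left(H \right)} = - 3 \left(4 H - 3\right) = - 3 \left(-3 + 4 H\right) = 9 - 12 H$)
$l = -55$ ($l = 1 \left(-55\right) = -55$)
$E = -765$ ($E = \left(9 - 60\right) 15 = \left(-51\right) 15 = -765$)
$\left(E + l\right) - \left(3 - \left(-3\right) 4 \left(-25\right)\right) = \left(-765 - 55\right) - \left(3 - \left(-3\right) 4 \left(-25\right)\right) = -820 - -297 = -820 + \left(300 - 3\right) = -820 + 297 = -523$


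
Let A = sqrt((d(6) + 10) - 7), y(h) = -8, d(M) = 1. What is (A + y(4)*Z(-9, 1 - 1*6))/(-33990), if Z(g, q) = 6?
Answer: 23/16995 ≈ 0.0013533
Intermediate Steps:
A = 2 (A = sqrt((1 + 10) - 7) = sqrt(11 - 7) = sqrt(4) = 2)
(A + y(4)*Z(-9, 1 - 1*6))/(-33990) = (2 - 8*6)/(-33990) = (2 - 48)*(-1/33990) = -46*(-1/33990) = 23/16995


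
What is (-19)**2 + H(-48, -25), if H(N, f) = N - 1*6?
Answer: 307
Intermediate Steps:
H(N, f) = -6 + N (H(N, f) = N - 6 = -6 + N)
(-19)**2 + H(-48, -25) = (-19)**2 + (-6 - 48) = 361 - 54 = 307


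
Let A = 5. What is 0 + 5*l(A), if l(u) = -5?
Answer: -25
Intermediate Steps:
0 + 5*l(A) = 0 + 5*(-5) = 0 - 25 = -25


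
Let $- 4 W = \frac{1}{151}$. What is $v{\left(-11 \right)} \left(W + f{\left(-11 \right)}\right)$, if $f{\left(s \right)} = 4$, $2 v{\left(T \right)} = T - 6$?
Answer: $- \frac{41055}{1208} \approx -33.986$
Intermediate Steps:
$v{\left(T \right)} = -3 + \frac{T}{2}$ ($v{\left(T \right)} = \frac{T - 6}{2} = \frac{-6 + T}{2} = -3 + \frac{T}{2}$)
$W = - \frac{1}{604}$ ($W = - \frac{1}{4 \cdot 151} = \left(- \frac{1}{4}\right) \frac{1}{151} = - \frac{1}{604} \approx -0.0016556$)
$v{\left(-11 \right)} \left(W + f{\left(-11 \right)}\right) = \left(-3 + \frac{1}{2} \left(-11\right)\right) \left(- \frac{1}{604} + 4\right) = \left(-3 - \frac{11}{2}\right) \frac{2415}{604} = \left(- \frac{17}{2}\right) \frac{2415}{604} = - \frac{41055}{1208}$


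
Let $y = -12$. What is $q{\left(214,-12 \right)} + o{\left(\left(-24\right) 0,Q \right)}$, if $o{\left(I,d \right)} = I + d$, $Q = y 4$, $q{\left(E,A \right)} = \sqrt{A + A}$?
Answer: $-48 + 2 i \sqrt{6} \approx -48.0 + 4.899 i$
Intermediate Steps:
$q{\left(E,A \right)} = \sqrt{2} \sqrt{A}$ ($q{\left(E,A \right)} = \sqrt{2 A} = \sqrt{2} \sqrt{A}$)
$Q = -48$ ($Q = \left(-12\right) 4 = -48$)
$q{\left(214,-12 \right)} + o{\left(\left(-24\right) 0,Q \right)} = \sqrt{2} \sqrt{-12} - 48 = \sqrt{2} \cdot 2 i \sqrt{3} + \left(0 - 48\right) = 2 i \sqrt{6} - 48 = -48 + 2 i \sqrt{6}$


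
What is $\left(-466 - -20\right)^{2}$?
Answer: $198916$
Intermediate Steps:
$\left(-466 - -20\right)^{2} = \left(-466 + \left(-151 + 171\right)\right)^{2} = \left(-466 + 20\right)^{2} = \left(-446\right)^{2} = 198916$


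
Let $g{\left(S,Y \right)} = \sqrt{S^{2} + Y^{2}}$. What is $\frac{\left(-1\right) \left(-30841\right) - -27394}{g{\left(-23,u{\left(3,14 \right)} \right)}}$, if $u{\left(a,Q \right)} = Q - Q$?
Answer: $\frac{58235}{23} \approx 2532.0$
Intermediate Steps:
$u{\left(a,Q \right)} = 0$
$\frac{\left(-1\right) \left(-30841\right) - -27394}{g{\left(-23,u{\left(3,14 \right)} \right)}} = \frac{\left(-1\right) \left(-30841\right) - -27394}{\sqrt{\left(-23\right)^{2} + 0^{2}}} = \frac{30841 + 27394}{\sqrt{529 + 0}} = \frac{58235}{\sqrt{529}} = \frac{58235}{23}$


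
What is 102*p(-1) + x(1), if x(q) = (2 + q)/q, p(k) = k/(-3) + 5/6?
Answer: 122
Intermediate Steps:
p(k) = 5/6 - k/3 (p(k) = k*(-1/3) + 5*(1/6) = -k/3 + 5/6 = 5/6 - k/3)
x(q) = (2 + q)/q
102*p(-1) + x(1) = 102*(5/6 - 1/3*(-1)) + (2 + 1)/1 = 102*(5/6 + 1/3) + 1*3 = 102*(7/6) + 3 = 119 + 3 = 122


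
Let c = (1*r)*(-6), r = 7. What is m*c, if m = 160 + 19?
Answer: -7518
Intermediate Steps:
c = -42 (c = (1*7)*(-6) = 7*(-6) = -42)
m = 179
m*c = 179*(-42) = -7518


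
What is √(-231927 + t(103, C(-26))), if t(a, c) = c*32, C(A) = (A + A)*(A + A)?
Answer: I*√145399 ≈ 381.31*I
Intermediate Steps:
C(A) = 4*A² (C(A) = (2*A)*(2*A) = 4*A²)
t(a, c) = 32*c
√(-231927 + t(103, C(-26))) = √(-231927 + 32*(4*(-26)²)) = √(-231927 + 32*(4*676)) = √(-231927 + 32*2704) = √(-231927 + 86528) = √(-145399) = I*√145399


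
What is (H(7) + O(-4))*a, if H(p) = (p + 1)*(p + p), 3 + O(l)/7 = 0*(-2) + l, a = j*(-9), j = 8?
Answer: -4536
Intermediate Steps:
a = -72 (a = 8*(-9) = -72)
O(l) = -21 + 7*l (O(l) = -21 + 7*(0*(-2) + l) = -21 + 7*(0 + l) = -21 + 7*l)
H(p) = 2*p*(1 + p) (H(p) = (1 + p)*(2*p) = 2*p*(1 + p))
(H(7) + O(-4))*a = (2*7*(1 + 7) + (-21 + 7*(-4)))*(-72) = (2*7*8 + (-21 - 28))*(-72) = (112 - 49)*(-72) = 63*(-72) = -4536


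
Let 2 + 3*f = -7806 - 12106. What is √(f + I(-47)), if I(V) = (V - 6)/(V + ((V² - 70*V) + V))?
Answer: I*√193922984415/5405 ≈ 81.474*I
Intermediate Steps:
I(V) = (-6 + V)/(V² - 68*V) (I(V) = (-6 + V)/(V + (V² - 69*V)) = (-6 + V)/(V² - 68*V))
f = -6638 (f = -⅔ + (-7806 - 12106)/3 = -⅔ + (⅓)*(-19912) = -⅔ - 19912/3 = -6638)
√(f + I(-47)) = √(-6638 + (-6 - 47)/((-47)*(-68 - 47))) = √(-6638 - 1/47*(-53)/(-115)) = √(-6638 - 1/47*(-1/115)*(-53)) = √(-6638 - 53/5405) = √(-35878443/5405) = I*√193922984415/5405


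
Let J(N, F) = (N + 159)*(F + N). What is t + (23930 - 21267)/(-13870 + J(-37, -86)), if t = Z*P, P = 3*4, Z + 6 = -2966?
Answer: -1029836327/28876 ≈ -35664.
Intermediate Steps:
Z = -2972 (Z = -6 - 2966 = -2972)
J(N, F) = (159 + N)*(F + N)
P = 12
t = -35664 (t = -2972*12 = -35664)
t + (23930 - 21267)/(-13870 + J(-37, -86)) = -35664 + (23930 - 21267)/(-13870 + ((-37)² + 159*(-86) + 159*(-37) - 86*(-37))) = -35664 + 2663/(-13870 + (1369 - 13674 - 5883 + 3182)) = -35664 + 2663/(-13870 - 15006) = -35664 + 2663/(-28876) = -35664 + 2663*(-1/28876) = -35664 - 2663/28876 = -1029836327/28876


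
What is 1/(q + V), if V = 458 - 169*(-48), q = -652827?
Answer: -1/644257 ≈ -1.5522e-6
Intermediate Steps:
V = 8570 (V = 458 + 8112 = 8570)
1/(q + V) = 1/(-652827 + 8570) = 1/(-644257) = -1/644257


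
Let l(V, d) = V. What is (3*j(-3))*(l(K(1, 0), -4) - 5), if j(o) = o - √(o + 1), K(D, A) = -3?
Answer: 72 + 24*I*√2 ≈ 72.0 + 33.941*I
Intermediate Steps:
j(o) = o - √(1 + o)
(3*j(-3))*(l(K(1, 0), -4) - 5) = (3*(-3 - √(1 - 3)))*(-3 - 5) = (3*(-3 - √(-2)))*(-8) = (3*(-3 - I*√2))*(-8) = (-9 - 3*I*√2)*(-8) = 72 + 24*I*√2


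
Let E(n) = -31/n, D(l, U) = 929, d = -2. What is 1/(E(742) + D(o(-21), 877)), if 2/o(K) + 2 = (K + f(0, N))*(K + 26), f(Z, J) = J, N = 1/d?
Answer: 742/689287 ≈ 0.0010765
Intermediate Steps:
N = -½ (N = 1/(-2) = -½ ≈ -0.50000)
o(K) = 2/(-2 + (26 + K)*(-½ + K)) (o(K) = 2/(-2 + (K - ½)*(K + 26)) = 2/(-2 + (-½ + K)*(26 + K)) = 2/(-2 + (26 + K)*(-½ + K)))
1/(E(742) + D(o(-21), 877)) = 1/(-31/742 + 929) = 1/(689287/742) = 742/689287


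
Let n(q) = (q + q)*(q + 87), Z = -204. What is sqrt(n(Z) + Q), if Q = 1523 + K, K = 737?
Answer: 2*sqrt(12499) ≈ 223.60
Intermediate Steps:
Q = 2260 (Q = 1523 + 737 = 2260)
n(q) = 2*q*(87 + q) (n(q) = (2*q)*(87 + q) = 2*q*(87 + q))
sqrt(n(Z) + Q) = sqrt(2*(-204)*(87 - 204) + 2260) = sqrt(2*(-204)*(-117) + 2260) = sqrt(47736 + 2260) = sqrt(49996) = 2*sqrt(12499)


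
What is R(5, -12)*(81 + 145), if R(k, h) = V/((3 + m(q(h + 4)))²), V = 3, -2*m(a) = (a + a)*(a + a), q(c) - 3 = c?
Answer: 678/2209 ≈ 0.30693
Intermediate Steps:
q(c) = 3 + c
m(a) = -2*a² (m(a) = -(a + a)*(a + a)/2 = -2*a*2*a/2 = -2*a²)
R(k, h) = 3/(3 - 2*(7 + h)²)² (R(k, h) = 3/((3 - 2*(3 + (h + 4))²)²) = 3/((3 - 2*(3 + (4 + h))²)²) = 3/((3 - 2*(7 + h)²)²) = 3/(3 - 2*(7 + h)²)²)
R(5, -12)*(81 + 145) = (3/(-3 + 2*(7 - 12)²)²)*(81 + 145) = (3/(-3 + 2*(-5)²)²)*226 = (3/(-3 + 2*25)²)*226 = (3/(-3 + 50)²)*226 = (3/47²)*226 = (3*(1/2209))*226 = (3/2209)*226 = 678/2209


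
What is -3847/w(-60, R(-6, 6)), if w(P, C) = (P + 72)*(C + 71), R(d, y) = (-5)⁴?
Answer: -3847/8352 ≈ -0.46061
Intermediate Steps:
R(d, y) = 625
w(P, C) = (71 + C)*(72 + P) (w(P, C) = (72 + P)*(71 + C) = (71 + C)*(72 + P))
-3847/w(-60, R(-6, 6)) = -3847/(5112 + 71*(-60) + 72*625 + 625*(-60)) = -3847/(5112 - 4260 + 45000 - 37500) = -3847/8352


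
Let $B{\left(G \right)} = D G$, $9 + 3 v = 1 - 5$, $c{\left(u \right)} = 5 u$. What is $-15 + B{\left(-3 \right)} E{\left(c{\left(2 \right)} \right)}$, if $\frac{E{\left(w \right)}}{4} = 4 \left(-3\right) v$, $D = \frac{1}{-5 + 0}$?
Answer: $\frac{549}{5} \approx 109.8$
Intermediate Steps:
$D = - \frac{1}{5}$ ($D = \frac{1}{-5} = - \frac{1}{5} \approx -0.2$)
$v = - \frac{13}{3}$ ($v = -3 + \frac{1 - 5}{3} = -3 + \frac{1}{3} \left(-4\right) = -3 - \frac{4}{3} = - \frac{13}{3} \approx -4.3333$)
$B{\left(G \right)} = - \frac{G}{5}$
$E{\left(w \right)} = 208$ ($E{\left(w \right)} = 4 \cdot 4 \left(-3\right) \left(- \frac{13}{3}\right) = 4 \left(\left(-12\right) \left(- \frac{13}{3}\right)\right) = 4 \cdot 52 = 208$)
$-15 + B{\left(-3 \right)} E{\left(c{\left(2 \right)} \right)} = -15 + \left(- \frac{1}{5}\right) \left(-3\right) 208 = -15 + \frac{3}{5} \cdot 208 = -15 + \frac{624}{5} = \frac{549}{5}$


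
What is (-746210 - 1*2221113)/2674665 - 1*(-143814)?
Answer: 384651304987/2674665 ≈ 1.4381e+5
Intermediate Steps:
(-746210 - 1*2221113)/2674665 - 1*(-143814) = (-746210 - 2221113)*(1/2674665) + 143814 = -2967323*1/2674665 + 143814 = -2967323/2674665 + 143814 = 384651304987/2674665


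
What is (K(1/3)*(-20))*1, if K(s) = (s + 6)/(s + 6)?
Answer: -20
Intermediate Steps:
K(s) = 1 (K(s) = (6 + s)/(6 + s) = 1)
(K(1/3)*(-20))*1 = (1*(-20))*1 = -20*1 = -20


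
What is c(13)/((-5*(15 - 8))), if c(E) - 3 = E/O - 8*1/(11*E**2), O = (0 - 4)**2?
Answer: -113271/1041040 ≈ -0.10881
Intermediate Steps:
O = 16 (O = (-4)**2 = 16)
c(E) = 3 - 8/(11*E**2) + E/16 (c(E) = 3 + (E/16 - 8*1/(11*E**2)) = 3 + (E*(1/16) - 8/(11*E**2)) = 3 + (E/16 - 8/(11*E**2)) = 3 + (-8/(11*E**2) + E/16) = 3 - 8/(11*E**2) + E/16)
c(13)/((-5*(15 - 8))) = (3 - 8/11/13**2 + (1/16)*13)/((-5*(15 - 8))) = (3 - 8/11*1/169 + 13/16)/((-5*7)) = (3 - 8/1859 + 13/16)/(-35) = (113271/29744)*(-1/35) = -113271/1041040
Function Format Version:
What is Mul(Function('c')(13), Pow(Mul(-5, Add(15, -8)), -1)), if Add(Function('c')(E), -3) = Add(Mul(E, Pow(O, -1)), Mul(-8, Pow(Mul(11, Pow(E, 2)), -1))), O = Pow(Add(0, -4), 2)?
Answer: Rational(-113271, 1041040) ≈ -0.10881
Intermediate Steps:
O = 16 (O = Pow(-4, 2) = 16)
Function('c')(E) = Add(3, Mul(Rational(-8, 11), Pow(E, -2)), Mul(Rational(1, 16), E)) (Function('c')(E) = Add(3, Add(Mul(E, Pow(16, -1)), Mul(-8, Pow(Mul(11, Pow(E, 2)), -1)))) = Add(3, Add(Mul(E, Rational(1, 16)), Mul(-8, Mul(Rational(1, 11), Pow(E, -2))))) = Add(3, Add(Mul(Rational(1, 16), E), Mul(Rational(-8, 11), Pow(E, -2)))) = Add(3, Add(Mul(Rational(-8, 11), Pow(E, -2)), Mul(Rational(1, 16), E))) = Add(3, Mul(Rational(-8, 11), Pow(E, -2)), Mul(Rational(1, 16), E)))
Mul(Function('c')(13), Pow(Mul(-5, Add(15, -8)), -1)) = Mul(Add(3, Mul(Rational(-8, 11), Pow(13, -2)), Mul(Rational(1, 16), 13)), Pow(Mul(-5, Add(15, -8)), -1)) = Mul(Add(3, Mul(Rational(-8, 11), Rational(1, 169)), Rational(13, 16)), Pow(Mul(-5, 7), -1)) = Mul(Add(3, Rational(-8, 1859), Rational(13, 16)), Pow(-35, -1)) = Mul(Rational(113271, 29744), Rational(-1, 35)) = Rational(-113271, 1041040)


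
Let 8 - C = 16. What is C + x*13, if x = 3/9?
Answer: -11/3 ≈ -3.6667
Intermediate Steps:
x = 1/3 (x = 3*(1/9) = 1/3 ≈ 0.33333)
C = -8 (C = 8 - 1*16 = 8 - 16 = -8)
C + x*13 = -8 + (1/3)*13 = -8 + 13/3 = -11/3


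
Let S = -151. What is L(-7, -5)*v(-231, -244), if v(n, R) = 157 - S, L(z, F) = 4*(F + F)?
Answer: -12320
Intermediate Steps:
L(z, F) = 8*F (L(z, F) = 4*(2*F) = 8*F)
v(n, R) = 308 (v(n, R) = 157 - 1*(-151) = 157 + 151 = 308)
L(-7, -5)*v(-231, -244) = (8*(-5))*308 = -40*308 = -12320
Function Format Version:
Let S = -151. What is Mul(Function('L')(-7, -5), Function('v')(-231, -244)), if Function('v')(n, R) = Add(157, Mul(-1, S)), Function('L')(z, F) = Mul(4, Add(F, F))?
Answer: -12320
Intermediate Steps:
Function('L')(z, F) = Mul(8, F) (Function('L')(z, F) = Mul(4, Mul(2, F)) = Mul(8, F))
Function('v')(n, R) = 308 (Function('v')(n, R) = Add(157, Mul(-1, -151)) = Add(157, 151) = 308)
Mul(Function('L')(-7, -5), Function('v')(-231, -244)) = Mul(Mul(8, -5), 308) = Mul(-40, 308) = -12320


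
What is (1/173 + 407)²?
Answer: 4957849744/29929 ≈ 1.6565e+5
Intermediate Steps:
(1/173 + 407)² = (70412/173)² = 4957849744/29929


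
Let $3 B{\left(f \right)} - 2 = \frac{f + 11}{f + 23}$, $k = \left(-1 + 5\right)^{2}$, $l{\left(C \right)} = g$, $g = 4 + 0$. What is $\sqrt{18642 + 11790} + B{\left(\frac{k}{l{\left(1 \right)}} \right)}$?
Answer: $\frac{23}{27} + 4 \sqrt{1902} \approx 175.3$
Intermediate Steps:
$g = 4$
$l{\left(C \right)} = 4$
$k = 16$ ($k = 4^{2} = 16$)
$B{\left(f \right)} = \frac{2}{3} + \frac{11 + f}{3 \left(23 + f\right)}$ ($B{\left(f \right)} = \frac{2}{3} + \frac{\left(f + 11\right) \frac{1}{f + 23}}{3} = \frac{2}{3} + \frac{\left(11 + f\right) \frac{1}{23 + f}}{3} = \frac{2}{3} + \frac{\frac{1}{23 + f} \left(11 + f\right)}{3} = \frac{2}{3} + \frac{11 + f}{3 \left(23 + f\right)}$)
$\sqrt{18642 + 11790} + B{\left(\frac{k}{l{\left(1 \right)}} \right)} = \sqrt{18642 + 11790} + \frac{19 + \frac{16}{4}}{23 + \frac{16}{4}} = \sqrt{30432} + \frac{19 + 16 \cdot \frac{1}{4}}{23 + 16 \cdot \frac{1}{4}} = 4 \sqrt{1902} + \frac{19 + 4}{23 + 4} = 4 \sqrt{1902} + \frac{1}{27} \cdot 23 = 4 \sqrt{1902} + \frac{23}{27} = \frac{23}{27} + 4 \sqrt{1902}$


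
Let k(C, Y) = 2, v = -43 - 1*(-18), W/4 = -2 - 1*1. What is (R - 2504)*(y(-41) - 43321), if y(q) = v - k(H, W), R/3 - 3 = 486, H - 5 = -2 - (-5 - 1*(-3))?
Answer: 44951876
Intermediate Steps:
W = -12 (W = 4*(-2 - 1*1) = 4*(-2 - 1) = 4*(-3) = -12)
v = -25 (v = -43 + 18 = -25)
H = 5 (H = 5 + (-2 - (-5 - 1*(-3))) = 5 + (-2 - (-5 + 3)) = 5 + (-2 - 1*(-2)) = 5 + (-2 + 2) = 5 + 0 = 5)
R = 1467 (R = 9 + 3*486 = 9 + 1458 = 1467)
y(q) = -27 (y(q) = -25 - 1*2 = -25 - 2 = -27)
(R - 2504)*(y(-41) - 43321) = (1467 - 2504)*(-27 - 43321) = -1037*(-43348) = 44951876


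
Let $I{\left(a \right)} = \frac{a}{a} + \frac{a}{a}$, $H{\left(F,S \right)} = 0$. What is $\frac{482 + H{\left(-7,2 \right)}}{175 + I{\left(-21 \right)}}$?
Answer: $\frac{482}{177} \approx 2.7232$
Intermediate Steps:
$I{\left(a \right)} = 2$ ($I{\left(a \right)} = 1 + 1 = 2$)
$\frac{482 + H{\left(-7,2 \right)}}{175 + I{\left(-21 \right)}} = \frac{482 + 0}{175 + 2} = \frac{482}{177}$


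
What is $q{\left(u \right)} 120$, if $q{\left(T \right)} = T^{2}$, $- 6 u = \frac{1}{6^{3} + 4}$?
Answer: $\frac{1}{14520} \approx 6.887 \cdot 10^{-5}$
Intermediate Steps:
$u = - \frac{1}{1320}$ ($u = - \frac{1}{6 \left(6^{3} + 4\right)} = - \frac{1}{6 \left(216 + 4\right)} = - \frac{1}{6 \cdot 220} = \left(- \frac{1}{6}\right) \frac{1}{220} = - \frac{1}{1320} \approx -0.00075758$)
$q{\left(u \right)} 120 = \left(- \frac{1}{1320}\right)^{2} \cdot 120 = \frac{1}{1742400} \cdot 120 = \frac{1}{14520}$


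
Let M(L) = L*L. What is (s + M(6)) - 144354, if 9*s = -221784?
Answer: -506882/3 ≈ -1.6896e+5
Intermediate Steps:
s = -73928/3 (s = (⅑)*(-221784) = -73928/3 ≈ -24643.)
M(L) = L²
(s + M(6)) - 144354 = (-73928/3 + 6²) - 144354 = (-73928/3 + 36) - 144354 = -73820/3 - 144354 = -506882/3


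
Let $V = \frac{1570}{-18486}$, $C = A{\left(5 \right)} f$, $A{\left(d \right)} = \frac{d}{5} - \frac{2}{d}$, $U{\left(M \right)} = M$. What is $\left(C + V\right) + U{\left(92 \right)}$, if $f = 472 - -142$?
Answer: $\frac{21273461}{46215} \approx 460.31$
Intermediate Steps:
$f = 614$ ($f = 472 + 142 = 614$)
$A{\left(d \right)} = - \frac{2}{d} + \frac{d}{5}$ ($A{\left(d \right)} = d \frac{1}{5} - \frac{2}{d} = \frac{d}{5} - \frac{2}{d} = - \frac{2}{d} + \frac{d}{5}$)
$C = \frac{1842}{5}$ ($C = \left(- \frac{2}{5} + \frac{1}{5} \cdot 5\right) 614 = \left(\left(-2\right) \frac{1}{5} + 1\right) 614 = \left(- \frac{2}{5} + 1\right) 614 = \frac{3}{5} \cdot 614 = \frac{1842}{5} \approx 368.4$)
$V = - \frac{785}{9243}$ ($V = 1570 \left(- \frac{1}{18486}\right) = - \frac{785}{9243} \approx -0.084929$)
$\left(C + V\right) + U{\left(92 \right)} = \left(\frac{1842}{5} - \frac{785}{9243}\right) + 92 = \frac{17021681}{46215} + 92 = \frac{21273461}{46215}$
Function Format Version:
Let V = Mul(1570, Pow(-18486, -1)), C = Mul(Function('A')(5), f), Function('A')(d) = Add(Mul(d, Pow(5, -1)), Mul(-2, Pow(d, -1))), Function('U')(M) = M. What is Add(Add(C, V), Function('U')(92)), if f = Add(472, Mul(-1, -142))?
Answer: Rational(21273461, 46215) ≈ 460.31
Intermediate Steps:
f = 614 (f = Add(472, 142) = 614)
Function('A')(d) = Add(Mul(-2, Pow(d, -1)), Mul(Rational(1, 5), d)) (Function('A')(d) = Add(Mul(d, Rational(1, 5)), Mul(-2, Pow(d, -1))) = Add(Mul(Rational(1, 5), d), Mul(-2, Pow(d, -1))) = Add(Mul(-2, Pow(d, -1)), Mul(Rational(1, 5), d)))
C = Rational(1842, 5) (C = Mul(Add(Mul(-2, Pow(5, -1)), Mul(Rational(1, 5), 5)), 614) = Mul(Add(Mul(-2, Rational(1, 5)), 1), 614) = Mul(Add(Rational(-2, 5), 1), 614) = Mul(Rational(3, 5), 614) = Rational(1842, 5) ≈ 368.40)
V = Rational(-785, 9243) (V = Mul(1570, Rational(-1, 18486)) = Rational(-785, 9243) ≈ -0.084929)
Add(Add(C, V), Function('U')(92)) = Add(Add(Rational(1842, 5), Rational(-785, 9243)), 92) = Add(Rational(17021681, 46215), 92) = Rational(21273461, 46215)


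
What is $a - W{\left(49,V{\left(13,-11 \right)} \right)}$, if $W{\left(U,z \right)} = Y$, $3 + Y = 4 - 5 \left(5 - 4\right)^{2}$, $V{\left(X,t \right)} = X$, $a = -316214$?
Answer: $-316210$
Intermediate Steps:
$Y = -4$ ($Y = -3 + \left(4 - 5 \left(5 - 4\right)^{2}\right) = -3 + \left(4 - 5 \cdot 1^{2}\right) = -3 + \left(4 - 5\right) = -3 - 1 = -4$)
$W{\left(U,z \right)} = -4$
$a - W{\left(49,V{\left(13,-11 \right)} \right)} = -316214 - -4 = -316214 + 4 = -316210$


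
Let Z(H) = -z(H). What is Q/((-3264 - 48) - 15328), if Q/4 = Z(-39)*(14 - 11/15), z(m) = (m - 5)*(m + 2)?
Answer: 80993/17475 ≈ 4.6348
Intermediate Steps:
z(m) = (-5 + m)*(2 + m)
Z(H) = 10 - H² + 3*H (Z(H) = -(-10 + H² - 3*H) = 10 - H² + 3*H)
Q = -1295888/15 (Q = 4*((10 - 1*(-39)² + 3*(-39))*(14 - 11/15)) = 4*((10 - 1*1521 - 117)*(14 - 11*1/15)) = 4*((10 - 1521 - 117)*(14 - 11/15)) = 4*(-1628*199/15) = 4*(-323972/15) = -1295888/15 ≈ -86393.)
Q/((-3264 - 48) - 15328) = -1295888/(15*((-3264 - 48) - 15328)) = -1295888/(15*(-3312 - 15328)) = -1295888/15/(-18640) = -1295888/15*(-1/18640) = 80993/17475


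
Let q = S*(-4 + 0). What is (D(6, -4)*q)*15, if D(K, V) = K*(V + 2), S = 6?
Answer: 4320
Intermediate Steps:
q = -24 (q = 6*(-4 + 0) = 6*(-4) = -24)
D(K, V) = K*(2 + V)
(D(6, -4)*q)*15 = ((6*(2 - 4))*(-24))*15 = ((6*(-2))*(-24))*15 = -12*(-24)*15 = 288*15 = 4320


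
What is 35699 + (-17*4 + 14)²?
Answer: 38615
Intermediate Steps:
35699 + (-17*4 + 14)² = 35699 + (-68 + 14)² = 35699 + (-54)² = 35699 + 2916 = 38615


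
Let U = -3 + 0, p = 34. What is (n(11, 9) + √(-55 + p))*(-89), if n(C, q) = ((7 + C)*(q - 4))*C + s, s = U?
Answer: -87843 - 89*I*√21 ≈ -87843.0 - 407.85*I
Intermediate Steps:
U = -3
s = -3
n(C, q) = -3 + C*(-4 + q)*(7 + C) (n(C, q) = ((7 + C)*(q - 4))*C - 3 = ((7 + C)*(-4 + q))*C - 3 = ((-4 + q)*(7 + C))*C - 3 = C*(-4 + q)*(7 + C) - 3 = -3 + C*(-4 + q)*(7 + C))
(n(11, 9) + √(-55 + p))*(-89) = ((-3 - 28*11 - 4*11² + 9*11² + 7*11*9) + √(-55 + 34))*(-89) = ((-3 - 308 - 4*121 + 9*121 + 693) + √(-21))*(-89) = ((-3 - 308 - 484 + 1089 + 693) + I*√21)*(-89) = (987 + I*√21)*(-89) = -87843 - 89*I*√21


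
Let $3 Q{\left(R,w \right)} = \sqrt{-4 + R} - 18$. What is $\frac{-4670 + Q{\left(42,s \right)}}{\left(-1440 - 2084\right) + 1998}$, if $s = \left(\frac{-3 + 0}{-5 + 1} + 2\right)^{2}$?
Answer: $\frac{334}{109} - \frac{\sqrt{38}}{4578} \approx 3.0629$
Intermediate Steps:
$s = \frac{121}{16}$ ($s = \left(- \frac{3}{-4} + 2\right)^{2} = \left(\left(-3\right) \left(- \frac{1}{4}\right) + 2\right)^{2} = \left(\frac{3}{4} + 2\right)^{2} = \left(\frac{11}{4}\right)^{2} = \frac{121}{16} \approx 7.5625$)
$Q{\left(R,w \right)} = -6 + \frac{\sqrt{-4 + R}}{3}$ ($Q{\left(R,w \right)} = \frac{\sqrt{-4 + R} - 18}{3} = \frac{-18 + \sqrt{-4 + R}}{3} = -6 + \frac{\sqrt{-4 + R}}{3}$)
$\frac{-4670 + Q{\left(42,s \right)}}{\left(-1440 - 2084\right) + 1998} = \frac{-4670 - \left(6 - \frac{\sqrt{-4 + 42}}{3}\right)}{\left(-1440 - 2084\right) + 1998} = \frac{-4670 - \left(6 - \frac{\sqrt{38}}{3}\right)}{\left(-1440 - 2084\right) + 1998} = \frac{-4676 + \frac{\sqrt{38}}{3}}{-3524 + 1998} = \frac{-4676 + \frac{\sqrt{38}}{3}}{-1526} = \left(-4676 + \frac{\sqrt{38}}{3}\right) \left(- \frac{1}{1526}\right) = \frac{334}{109} - \frac{\sqrt{38}}{4578}$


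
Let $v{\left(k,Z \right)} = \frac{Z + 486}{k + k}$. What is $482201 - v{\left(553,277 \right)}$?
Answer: $\frac{76187649}{158} \approx 4.822 \cdot 10^{5}$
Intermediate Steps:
$v{\left(k,Z \right)} = \frac{486 + Z}{2 k}$
$482201 - v{\left(553,277 \right)} = 482201 - \frac{486 + 277}{2 \cdot 553} = 482201 - \frac{1}{2} \cdot \frac{1}{553} \cdot 763 = 482201 - \frac{109}{158} = \frac{76187649}{158}$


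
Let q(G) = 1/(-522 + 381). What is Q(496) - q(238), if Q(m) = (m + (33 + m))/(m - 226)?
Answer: 9653/2538 ≈ 3.8034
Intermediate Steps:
q(G) = -1/141 (q(G) = 1/(-141) = -1/141)
Q(m) = (33 + 2*m)/(-226 + m)
Q(496) - q(238) = (33 + 2*496)/(-226 + 496) - 1*(-1/141) = (33 + 992)/270 + 1/141 = (1/270)*1025 + 1/141 = 205/54 + 1/141 = 9653/2538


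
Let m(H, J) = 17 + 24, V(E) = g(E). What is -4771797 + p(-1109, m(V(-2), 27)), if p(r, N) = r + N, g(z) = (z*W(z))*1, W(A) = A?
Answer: -4772865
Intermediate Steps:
g(z) = z² (g(z) = (z*z)*1 = z²*1 = z²)
V(E) = E²
m(H, J) = 41
p(r, N) = N + r
-4771797 + p(-1109, m(V(-2), 27)) = -4771797 + (41 - 1109) = -4771797 - 1068 = -4772865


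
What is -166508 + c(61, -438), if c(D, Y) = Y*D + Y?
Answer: -193664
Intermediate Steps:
c(D, Y) = Y + D*Y (c(D, Y) = D*Y + Y = Y + D*Y)
-166508 + c(61, -438) = -166508 - 438*(1 + 61) = -166508 - 438*62 = -166508 - 27156 = -193664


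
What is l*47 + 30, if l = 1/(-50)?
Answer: 1453/50 ≈ 29.060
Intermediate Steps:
l = -1/50 ≈ -0.020000
l*47 + 30 = -1/50*47 + 30 = -47/50 + 30 = 1453/50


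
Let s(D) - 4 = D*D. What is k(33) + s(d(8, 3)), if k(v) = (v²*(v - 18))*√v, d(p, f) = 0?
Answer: 4 + 16335*√33 ≈ 93841.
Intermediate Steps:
k(v) = v^(5/2)*(-18 + v) (k(v) = (v²*(-18 + v))*√v = v^(5/2)*(-18 + v))
s(D) = 4 + D² (s(D) = 4 + D*D = 4 + D²)
k(33) + s(d(8, 3)) = 33^(5/2)*(-18 + 33) + (4 + 0²) = (1089*√33)*15 + (4 + 0) = 16335*√33 + 4 = 4 + 16335*√33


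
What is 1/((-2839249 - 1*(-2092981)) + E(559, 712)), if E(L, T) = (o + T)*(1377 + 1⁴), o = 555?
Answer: 1/999658 ≈ 1.0003e-6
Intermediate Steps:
E(L, T) = 764790 + 1378*T (E(L, T) = (555 + T)*(1377 + 1⁴) = (555 + T)*(1377 + 1) = (555 + T)*1378 = 764790 + 1378*T)
1/((-2839249 - 1*(-2092981)) + E(559, 712)) = 1/((-2839249 - 1*(-2092981)) + (764790 + 1378*712)) = 1/((-2839249 + 2092981) + (764790 + 981136)) = 1/(-746268 + 1745926) = 1/999658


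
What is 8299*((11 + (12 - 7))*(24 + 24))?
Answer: 6373632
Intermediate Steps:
8299*((11 + (12 - 7))*(24 + 24)) = 8299*((11 + 5)*48) = 8299*(16*48) = 8299*768 = 6373632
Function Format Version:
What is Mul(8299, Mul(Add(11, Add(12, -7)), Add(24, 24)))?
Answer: 6373632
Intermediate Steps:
Mul(8299, Mul(Add(11, Add(12, -7)), Add(24, 24))) = Mul(8299, Mul(Add(11, 5), 48)) = Mul(8299, Mul(16, 48)) = Mul(8299, 768) = 6373632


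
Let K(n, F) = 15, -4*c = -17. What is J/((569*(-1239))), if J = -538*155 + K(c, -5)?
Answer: 83375/704991 ≈ 0.11826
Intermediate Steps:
c = 17/4 (c = -¼*(-17) = 17/4 ≈ 4.2500)
J = -83375 (J = -538*155 + 15 = -83390 + 15 = -83375)
J/((569*(-1239))) = -83375/(569*(-1239)) = -83375/(-704991) = -83375*(-1/704991) = 83375/704991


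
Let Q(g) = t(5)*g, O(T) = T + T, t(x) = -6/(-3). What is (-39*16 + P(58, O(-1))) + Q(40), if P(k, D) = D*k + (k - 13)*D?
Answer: -750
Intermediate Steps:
t(x) = 2 (t(x) = -6*(-⅓) = 2)
O(T) = 2*T
P(k, D) = D*k + D*(-13 + k) (P(k, D) = D*k + (-13 + k)*D = D*k + D*(-13 + k))
Q(g) = 2*g
(-39*16 + P(58, O(-1))) + Q(40) = (-39*16 + (2*(-1))*(-13 + 2*58)) + 2*40 = (-624 - 2*(-13 + 116)) + 80 = (-624 - 2*103) + 80 = (-624 - 206) + 80 = -830 + 80 = -750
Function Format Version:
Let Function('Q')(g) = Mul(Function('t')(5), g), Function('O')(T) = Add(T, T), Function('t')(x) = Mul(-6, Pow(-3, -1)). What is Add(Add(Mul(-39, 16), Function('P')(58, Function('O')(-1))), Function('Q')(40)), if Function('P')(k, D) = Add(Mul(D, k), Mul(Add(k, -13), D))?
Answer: -750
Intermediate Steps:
Function('t')(x) = 2 (Function('t')(x) = Mul(-6, Rational(-1, 3)) = 2)
Function('O')(T) = Mul(2, T)
Function('P')(k, D) = Add(Mul(D, k), Mul(D, Add(-13, k))) (Function('P')(k, D) = Add(Mul(D, k), Mul(Add(-13, k), D)) = Add(Mul(D, k), Mul(D, Add(-13, k))))
Function('Q')(g) = Mul(2, g)
Add(Add(Mul(-39, 16), Function('P')(58, Function('O')(-1))), Function('Q')(40)) = Add(Add(Mul(-39, 16), Mul(Mul(2, -1), Add(-13, Mul(2, 58)))), Mul(2, 40)) = Add(Add(-624, Mul(-2, Add(-13, 116))), 80) = Add(Add(-624, Mul(-2, 103)), 80) = Add(Add(-624, -206), 80) = Add(-830, 80) = -750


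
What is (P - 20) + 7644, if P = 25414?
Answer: 33038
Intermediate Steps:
(P - 20) + 7644 = (25414 - 20) + 7644 = 25394 + 7644 = 33038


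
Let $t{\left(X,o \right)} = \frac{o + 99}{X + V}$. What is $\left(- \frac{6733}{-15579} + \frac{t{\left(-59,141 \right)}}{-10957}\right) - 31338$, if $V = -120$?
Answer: $- \frac{957523750484647}{30555139437} \approx -31338.0$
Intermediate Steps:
$t{\left(X,o \right)} = \frac{99 + o}{-120 + X}$ ($t{\left(X,o \right)} = \frac{o + 99}{X - 120} = \frac{99 + o}{-120 + X}$)
$\left(- \frac{6733}{-15579} + \frac{t{\left(-59,141 \right)}}{-10957}\right) - 31338 = \left(- \frac{6733}{-15579} + \frac{\frac{1}{-120 - 59} \left(99 + 141\right)}{-10957}\right) - 31338 = \left(\left(-6733\right) \left(- \frac{1}{15579}\right) + \frac{1}{-179} \cdot 240 \left(- \frac{1}{10957}\right)\right) - 31338 = \left(\frac{6733}{15579} + \left(- \frac{1}{179}\right) 240 \left(- \frac{1}{10957}\right)\right) - 31338 = \left(\frac{6733}{15579} - - \frac{240}{1961303}\right) - 31338 = \left(\frac{6733}{15579} + \frac{240}{1961303}\right) - 31338 = \frac{13209192059}{30555139437} - 31338 = - \frac{957523750484647}{30555139437}$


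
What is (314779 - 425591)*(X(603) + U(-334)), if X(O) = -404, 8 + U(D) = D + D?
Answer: 119676960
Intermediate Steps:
U(D) = -8 + 2*D (U(D) = -8 + (D + D) = -8 + 2*D)
(314779 - 425591)*(X(603) + U(-334)) = (314779 - 425591)*(-404 + (-8 + 2*(-334))) = -110812*(-404 + (-8 - 668)) = -110812*(-404 - 676) = -110812*(-1080) = 119676960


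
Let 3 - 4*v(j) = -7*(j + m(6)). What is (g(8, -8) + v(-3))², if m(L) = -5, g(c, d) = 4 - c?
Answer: 4761/16 ≈ 297.56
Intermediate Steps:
v(j) = -8 + 7*j/4 (v(j) = ¾ - (-7)*(j - 5)/4 = ¾ - (-7)*(-5 + j)/4 = ¾ - (35 - 7*j)/4 = ¾ + (-35/4 + 7*j/4) = -8 + 7*j/4)
(g(8, -8) + v(-3))² = ((4 - 1*8) + (-8 + (7/4)*(-3)))² = ((4 - 8) + (-8 - 21/4))² = (-4 - 53/4)² = (-69/4)² = 4761/16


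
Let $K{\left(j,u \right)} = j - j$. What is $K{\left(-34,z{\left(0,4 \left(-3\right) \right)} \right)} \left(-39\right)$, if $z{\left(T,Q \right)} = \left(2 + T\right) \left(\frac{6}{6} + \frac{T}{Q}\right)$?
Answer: $0$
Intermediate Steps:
$z{\left(T,Q \right)} = \left(1 + \frac{T}{Q}\right) \left(2 + T\right)$ ($z{\left(T,Q \right)} = \left(2 + T\right) \left(6 \cdot \frac{1}{6} + \frac{T}{Q}\right) = \left(2 + T\right) \left(1 + \frac{T}{Q}\right) = \left(1 + \frac{T}{Q}\right) \left(2 + T\right)$)
$K{\left(j,u \right)} = 0$
$K{\left(-34,z{\left(0,4 \left(-3\right) \right)} \right)} \left(-39\right) = 0 \left(-39\right) = 0$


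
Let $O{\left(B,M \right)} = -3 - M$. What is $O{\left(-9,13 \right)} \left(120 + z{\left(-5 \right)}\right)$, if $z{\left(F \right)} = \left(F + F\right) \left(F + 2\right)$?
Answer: $-2400$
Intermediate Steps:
$z{\left(F \right)} = 2 F \left(2 + F\right)$
$O{\left(-9,13 \right)} \left(120 + z{\left(-5 \right)}\right) = \left(-3 - 13\right) \left(120 + 2 \left(-5\right) \left(2 - 5\right)\right) = \left(-3 - 13\right) \left(120 + 2 \left(-5\right) \left(-3\right)\right) = - 16 \left(120 + 30\right) = \left(-16\right) 150 = -2400$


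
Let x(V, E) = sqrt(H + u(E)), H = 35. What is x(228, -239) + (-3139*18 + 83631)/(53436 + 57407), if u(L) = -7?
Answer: 27129/110843 + 2*sqrt(7) ≈ 5.5363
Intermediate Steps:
x(V, E) = 2*sqrt(7) (x(V, E) = sqrt(35 - 7) = sqrt(28) = 2*sqrt(7))
x(228, -239) + (-3139*18 + 83631)/(53436 + 57407) = 2*sqrt(7) + (-3139*18 + 83631)/(53436 + 57407) = 2*sqrt(7) + (-56502 + 83631)/110843 = 2*sqrt(7) + 27129*(1/110843) = 2*sqrt(7) + 27129/110843 = 27129/110843 + 2*sqrt(7)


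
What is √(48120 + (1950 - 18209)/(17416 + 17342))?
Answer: √6459344463262/11586 ≈ 219.36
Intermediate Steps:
√(48120 + (1950 - 18209)/(17416 + 17342)) = √(48120 - 16259/34758) = √(1672538701/34758) = √6459344463262/11586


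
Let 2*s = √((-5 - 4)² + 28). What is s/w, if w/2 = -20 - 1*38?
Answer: -√109/232 ≈ -0.045001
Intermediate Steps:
w = -116 (w = 2*(-20 - 1*38) = 2*(-20 - 38) = 2*(-58) = -116)
s = √109/2 (s = √((-5 - 4)² + 28)/2 = √((-9)² + 28)/2 = √(81 + 28)/2 = √109/2 ≈ 5.2202)
s/w = (√109/2)/(-116) = (√109/2)*(-1/116) = -√109/232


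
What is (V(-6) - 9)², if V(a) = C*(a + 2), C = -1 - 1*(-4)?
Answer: 441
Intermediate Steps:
C = 3 (C = -1 + 4 = 3)
V(a) = 6 + 3*a (V(a) = 3*(a + 2) = 3*(2 + a) = 6 + 3*a)
(V(-6) - 9)² = ((6 + 3*(-6)) - 9)² = ((6 - 18) - 9)² = (-12 - 9)² = (-21)² = 441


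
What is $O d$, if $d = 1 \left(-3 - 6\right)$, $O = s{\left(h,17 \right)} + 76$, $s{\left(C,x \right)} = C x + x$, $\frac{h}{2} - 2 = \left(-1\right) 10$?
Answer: $1611$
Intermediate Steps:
$h = -16$ ($h = 4 + 2 \left(\left(-1\right) 10\right) = 4 + 2 \left(-10\right) = 4 - 20 = -16$)
$s{\left(C,x \right)} = x + C x$
$O = -179$ ($O = 17 \left(1 - 16\right) + 76 = 17 \left(-15\right) + 76 = -255 + 76 = -179$)
$d = -9$ ($d = 1 \left(-9\right) = -9$)
$O d = \left(-179\right) \left(-9\right) = 1611$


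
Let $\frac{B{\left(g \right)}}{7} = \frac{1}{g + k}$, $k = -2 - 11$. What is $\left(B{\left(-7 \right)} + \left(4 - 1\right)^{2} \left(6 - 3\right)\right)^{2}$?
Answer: $\frac{284089}{400} \approx 710.22$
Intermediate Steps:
$k = -13$
$B{\left(g \right)} = \frac{7}{-13 + g}$ ($B{\left(g \right)} = \frac{7}{g - 13} = \frac{7}{-13 + g}$)
$\left(B{\left(-7 \right)} + \left(4 - 1\right)^{2} \left(6 - 3\right)\right)^{2} = \left(\frac{7}{-13 - 7} + \left(4 - 1\right)^{2} \left(6 - 3\right)\right)^{2} = \left(\frac{7}{-20} + 3^{2} \cdot 3\right)^{2} = \left(7 \left(- \frac{1}{20}\right) + 9 \cdot 3\right)^{2} = \left(- \frac{7}{20} + 27\right)^{2} = \left(\frac{533}{20}\right)^{2} = \frac{284089}{400}$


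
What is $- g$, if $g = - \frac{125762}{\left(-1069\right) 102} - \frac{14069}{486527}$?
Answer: $- \frac{29826276476}{26524965513} \approx -1.1245$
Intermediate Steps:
$g = \frac{29826276476}{26524965513}$ ($g = - \frac{125762}{-109038} - \frac{14069}{486527} = \left(-125762\right) \left(- \frac{1}{109038}\right) - \frac{14069}{486527} = \frac{62881}{54519} - \frac{14069}{486527} = \frac{29826276476}{26524965513} \approx 1.1245$)
$- g = \left(-1\right) \frac{29826276476}{26524965513} = - \frac{29826276476}{26524965513}$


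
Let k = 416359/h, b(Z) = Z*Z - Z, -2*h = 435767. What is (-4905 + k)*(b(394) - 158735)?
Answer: 8324284537729/435767 ≈ 1.9103e+7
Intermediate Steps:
h = -435767/2 (h = -1/2*435767 = -435767/2 ≈ -2.1788e+5)
b(Z) = Z**2 - Z
k = -832718/435767 (k = 416359/(-435767/2) = 416359*(-2/435767) = -832718/435767 ≈ -1.9109)
(-4905 + k)*(b(394) - 158735) = (-4905 - 832718/435767)*(394*(-1 + 394) - 158735) = -2138269853*(394*393 - 158735)/435767 = -2138269853*(154842 - 158735)/435767 = -2138269853/435767*(-3893) = 8324284537729/435767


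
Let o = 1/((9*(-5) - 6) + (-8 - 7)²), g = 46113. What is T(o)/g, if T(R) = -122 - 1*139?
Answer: -87/15371 ≈ -0.0056600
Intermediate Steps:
o = 1/174 (o = 1/((-45 - 6) + (-15)²) = 1/(-51 + 225) = 1/174 ≈ 0.0057471)
T(R) = -261 (T(R) = -122 - 139 = -261)
T(o)/g = -261/46113 = -261*1/46113 = -87/15371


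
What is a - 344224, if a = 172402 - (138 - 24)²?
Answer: -184818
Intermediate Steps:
a = 159406 (a = 172402 - 1*114² = 172402 - 1*12996 = 172402 - 12996 = 159406)
a - 344224 = 159406 - 344224 = -184818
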